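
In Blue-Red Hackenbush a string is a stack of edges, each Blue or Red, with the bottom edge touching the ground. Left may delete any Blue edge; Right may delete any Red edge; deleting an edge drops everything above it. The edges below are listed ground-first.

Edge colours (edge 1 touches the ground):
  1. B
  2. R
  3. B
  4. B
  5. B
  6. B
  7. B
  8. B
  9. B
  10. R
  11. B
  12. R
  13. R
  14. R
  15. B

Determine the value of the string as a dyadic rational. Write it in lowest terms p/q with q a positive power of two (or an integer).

16291/16384

G(B) = { 0 |  } gives 1
G(BR) = { 0 | 1 } gives 1/2
G(BRB) = { 0 1/2 | 1 } gives 3/4
G(BRBB) = { 0 1/2 3/4 | 1 } gives 7/8
G(BRBBB) = { 0 1/2 3/4 7/8 | 1 } gives 15/16
G(BRBBBB) = { 0 1/2 3/4 7/8 15/16 | 1 } gives 31/32
G(BRBBBBB) = { 0 1/2 3/4 7/8 15/16 31/32 | 1 } gives 63/64
G(BRBBBBBB) = { 0 1/2 3/4 7/8 15/16 31/32 63/64 | 1 } gives 127/128
G(BRBBBBBBB) = { 0 1/2 3/4 7/8 15/16 31/32 63/64 127/128 | 1 } gives 255/256
G(BRBBBBBBBR) = { 0 1/2 3/4 7/8 15/16 31/32 63/64 127/128 | 255/256 1 } gives 509/512
G(BRBBBBBBBRB) = { 0 1/2 3/4 7/8 15/16 31/32 63/64 127/128 509/512 | 255/256 1 } gives 1019/1024
G(BRBBBBBBBRBR) = { 0 1/2 3/4 7/8 15/16 31/32 63/64 127/128 509/512 | 1019/1024 255/256 1 } gives 2037/2048
G(BRBBBBBBBRBRR) = { 0 1/2 3/4 7/8 15/16 31/32 63/64 127/128 509/512 | 2037/2048 1019/1024 255/256 1 } gives 4073/4096
G(BRBBBBBBBRBRRR) = { 0 1/2 3/4 7/8 15/16 31/32 63/64 127/128 509/512 | 4073/4096 2037/2048 1019/1024 255/256 1 } gives 8145/8192
G(BRBBBBBBBRBRRRB) = { 0 1/2 3/4 7/8 15/16 31/32 63/64 127/128 509/512 8145/8192 | 4073/4096 2037/2048 1019/1024 255/256 1 } gives 16291/16384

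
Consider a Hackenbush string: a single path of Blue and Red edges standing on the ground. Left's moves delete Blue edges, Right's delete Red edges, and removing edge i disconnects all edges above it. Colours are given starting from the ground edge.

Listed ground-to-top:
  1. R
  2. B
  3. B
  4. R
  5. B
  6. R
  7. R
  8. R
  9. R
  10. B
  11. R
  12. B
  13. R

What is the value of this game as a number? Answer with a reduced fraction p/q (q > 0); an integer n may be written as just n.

Build G(s[:k]) for k = 1..13, string s = R B B R B R R R R B R B R.
G_1 [R]  L=[∅]  R=[0]  = -1
G_2 [RB]  L=[-1]  R=[0]  = -1/2
G_3 [RBB]  L=[-1, -1/2]  R=[0]  = -1/4
G_4 [RBBR]  L=[-1, -1/2]  R=[-1/4, 0]  = -3/8
G_5 [RBBRB]  L=[-1, -1/2, -3/8]  R=[-1/4, 0]  = -5/16
G_6 [RBBRBR]  L=[-1, -1/2, -3/8]  R=[-5/16, -1/4, 0]  = -11/32
G_7 [RBBRBRR]  L=[-1, -1/2, -3/8]  R=[-11/32, -5/16, -1/4, 0]  = -23/64
G_8 [RBBRBRRR]  L=[-1, -1/2, -3/8]  R=[-23/64, -11/32, -5/16, -1/4, 0]  = -47/128
G_9 [RBBRBRRRR]  L=[-1, -1/2, -3/8]  R=[-47/128, -23/64, -11/32, -5/16, -1/4, 0]  = -95/256
G_10 [RBBRBRRRRB]  L=[-1, -1/2, -3/8, -95/256]  R=[-47/128, -23/64, -11/32, -5/16, -1/4, 0]  = -189/512
G_11 [RBBRBRRRRBR]  L=[-1, -1/2, -3/8, -95/256]  R=[-189/512, -47/128, -23/64, -11/32, -5/16, -1/4, 0]  = -379/1024
G_12 [RBBRBRRRRBRB]  L=[-1, -1/2, -3/8, -95/256, -379/1024]  R=[-189/512, -47/128, -23/64, -11/32, -5/16, -1/4, 0]  = -757/2048
G_13 [RBBRBRRRRBRBR]  L=[-1, -1/2, -3/8, -95/256, -379/1024]  R=[-757/2048, -189/512, -47/128, -23/64, -11/32, -5/16, -1/4, 0]  = -1515/4096

-1515/4096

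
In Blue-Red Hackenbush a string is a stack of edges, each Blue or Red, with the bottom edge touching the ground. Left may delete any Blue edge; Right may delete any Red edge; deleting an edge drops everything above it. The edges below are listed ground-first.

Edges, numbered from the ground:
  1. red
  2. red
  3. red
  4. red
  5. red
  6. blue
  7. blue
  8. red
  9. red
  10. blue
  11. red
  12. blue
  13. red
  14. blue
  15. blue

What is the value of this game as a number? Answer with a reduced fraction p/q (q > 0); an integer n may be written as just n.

step 1: add red to get r; options L={ ∅ } R={ 0 } ⇒ -1
step 2: add red to get rr; options L={ ∅ } R={ -1, 0 } ⇒ -2
step 3: add red to get rrr; options L={ ∅ } R={ -2, -1, 0 } ⇒ -3
step 4: add red to get rrrr; options L={ ∅ } R={ -3, -2, -1, 0 } ⇒ -4
step 5: add red to get rrrrr; options L={ ∅ } R={ -4, -3, -2, -1, 0 } ⇒ -5
step 6: add blue to get rrrrrb; options L={ -5 } R={ -4, -3, -2, -1, 0 } ⇒ -9/2
step 7: add blue to get rrrrrbb; options L={ -5, -9/2 } R={ -4, -3, -2, -1, 0 } ⇒ -17/4
step 8: add red to get rrrrrbbr; options L={ -5, -9/2 } R={ -17/4, -4, -3, -2, -1, 0 } ⇒ -35/8
step 9: add red to get rrrrrbbrr; options L={ -5, -9/2 } R={ -35/8, -17/4, -4, -3, -2, -1, 0 } ⇒ -71/16
step 10: add blue to get rrrrrbbrrb; options L={ -5, -9/2, -71/16 } R={ -35/8, -17/4, -4, -3, -2, -1, 0 } ⇒ -141/32
step 11: add red to get rrrrrbbrrbr; options L={ -5, -9/2, -71/16 } R={ -141/32, -35/8, -17/4, -4, -3, -2, -1, 0 } ⇒ -283/64
step 12: add blue to get rrrrrbbrrbrb; options L={ -5, -9/2, -71/16, -283/64 } R={ -141/32, -35/8, -17/4, -4, -3, -2, -1, 0 } ⇒ -565/128
step 13: add red to get rrrrrbbrrbrbr; options L={ -5, -9/2, -71/16, -283/64 } R={ -565/128, -141/32, -35/8, -17/4, -4, -3, -2, -1, 0 } ⇒ -1131/256
step 14: add blue to get rrrrrbbrrbrbrb; options L={ -5, -9/2, -71/16, -283/64, -1131/256 } R={ -565/128, -141/32, -35/8, -17/4, -4, -3, -2, -1, 0 } ⇒ -2261/512
step 15: add blue to get rrrrrbbrrbrbrbb; options L={ -5, -9/2, -71/16, -283/64, -1131/256, -2261/512 } R={ -565/128, -141/32, -35/8, -17/4, -4, -3, -2, -1, 0 } ⇒ -4521/1024

-4521/1024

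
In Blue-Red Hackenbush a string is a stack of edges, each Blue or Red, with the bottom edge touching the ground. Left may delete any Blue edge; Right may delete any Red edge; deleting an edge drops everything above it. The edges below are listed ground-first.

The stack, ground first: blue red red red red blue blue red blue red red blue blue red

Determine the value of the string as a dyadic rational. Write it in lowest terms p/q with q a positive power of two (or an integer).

b: Left { 0 }, Right { none } -> simplest 1
br: Left { 0 }, Right { 1 } -> simplest 1/2
brr: Left { 0 }, Right { 1/2 1 } -> simplest 1/4
brrr: Left { 0 }, Right { 1/4 1/2 1 } -> simplest 1/8
brrrr: Left { 0 }, Right { 1/8 1/4 1/2 1 } -> simplest 1/16
brrrrb: Left { 0 1/16 }, Right { 1/8 1/4 1/2 1 } -> simplest 3/32
brrrrbb: Left { 0 1/16 3/32 }, Right { 1/8 1/4 1/2 1 } -> simplest 7/64
brrrrbbr: Left { 0 1/16 3/32 }, Right { 7/64 1/8 1/4 1/2 1 } -> simplest 13/128
brrrrbbrb: Left { 0 1/16 3/32 13/128 }, Right { 7/64 1/8 1/4 1/2 1 } -> simplest 27/256
brrrrbbrbr: Left { 0 1/16 3/32 13/128 }, Right { 27/256 7/64 1/8 1/4 1/2 1 } -> simplest 53/512
brrrrbbrbrr: Left { 0 1/16 3/32 13/128 }, Right { 53/512 27/256 7/64 1/8 1/4 1/2 1 } -> simplest 105/1024
brrrrbbrbrrb: Left { 0 1/16 3/32 13/128 105/1024 }, Right { 53/512 27/256 7/64 1/8 1/4 1/2 1 } -> simplest 211/2048
brrrrbbrbrrbb: Left { 0 1/16 3/32 13/128 105/1024 211/2048 }, Right { 53/512 27/256 7/64 1/8 1/4 1/2 1 } -> simplest 423/4096
brrrrbbrbrrbbr: Left { 0 1/16 3/32 13/128 105/1024 211/2048 }, Right { 423/4096 53/512 27/256 7/64 1/8 1/4 1/2 1 } -> simplest 845/8192

845/8192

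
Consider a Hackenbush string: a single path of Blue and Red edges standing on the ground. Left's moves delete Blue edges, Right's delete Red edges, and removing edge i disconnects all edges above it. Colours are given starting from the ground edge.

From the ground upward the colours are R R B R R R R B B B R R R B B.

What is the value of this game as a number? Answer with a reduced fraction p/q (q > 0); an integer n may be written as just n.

Build val(s[:k]) for k = 1..15, string s = R R B R R R R B B B R R R B B.
val_1 [R]  L=[]  R=[0]  ⇒ -1
val_2 [RR]  L=[]  R=[-1, 0]  ⇒ -2
val_3 [RRB]  L=[-2]  R=[-1, 0]  ⇒ -3/2
val_4 [RRBR]  L=[-2]  R=[-3/2, -1, 0]  ⇒ -7/4
val_5 [RRBRR]  L=[-2]  R=[-7/4, -3/2, -1, 0]  ⇒ -15/8
val_6 [RRBRRR]  L=[-2]  R=[-15/8, -7/4, -3/2, -1, 0]  ⇒ -31/16
val_7 [RRBRRRR]  L=[-2]  R=[-31/16, -15/8, -7/4, -3/2, -1, 0]  ⇒ -63/32
val_8 [RRBRRRRB]  L=[-2, -63/32]  R=[-31/16, -15/8, -7/4, -3/2, -1, 0]  ⇒ -125/64
val_9 [RRBRRRRBB]  L=[-2, -63/32, -125/64]  R=[-31/16, -15/8, -7/4, -3/2, -1, 0]  ⇒ -249/128
val_10 [RRBRRRRBBB]  L=[-2, -63/32, -125/64, -249/128]  R=[-31/16, -15/8, -7/4, -3/2, -1, 0]  ⇒ -497/256
val_11 [RRBRRRRBBBR]  L=[-2, -63/32, -125/64, -249/128]  R=[-497/256, -31/16, -15/8, -7/4, -3/2, -1, 0]  ⇒ -995/512
val_12 [RRBRRRRBBBRR]  L=[-2, -63/32, -125/64, -249/128]  R=[-995/512, -497/256, -31/16, -15/8, -7/4, -3/2, -1, 0]  ⇒ -1991/1024
val_13 [RRBRRRRBBBRRR]  L=[-2, -63/32, -125/64, -249/128]  R=[-1991/1024, -995/512, -497/256, -31/16, -15/8, -7/4, -3/2, -1, 0]  ⇒ -3983/2048
val_14 [RRBRRRRBBBRRRB]  L=[-2, -63/32, -125/64, -249/128, -3983/2048]  R=[-1991/1024, -995/512, -497/256, -31/16, -15/8, -7/4, -3/2, -1, 0]  ⇒ -7965/4096
val_15 [RRBRRRRBBBRRRBB]  L=[-2, -63/32, -125/64, -249/128, -3983/2048, -7965/4096]  R=[-1991/1024, -995/512, -497/256, -31/16, -15/8, -7/4, -3/2, -1, 0]  ⇒ -15929/8192

-15929/8192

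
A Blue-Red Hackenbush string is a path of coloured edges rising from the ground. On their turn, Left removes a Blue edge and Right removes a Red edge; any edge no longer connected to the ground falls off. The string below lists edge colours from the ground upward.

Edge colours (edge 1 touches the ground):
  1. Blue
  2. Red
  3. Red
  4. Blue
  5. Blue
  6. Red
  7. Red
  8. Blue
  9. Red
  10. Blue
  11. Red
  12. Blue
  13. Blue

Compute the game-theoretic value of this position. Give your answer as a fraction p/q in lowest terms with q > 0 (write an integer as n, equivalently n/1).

Recurse on prefixes of the 13-edge string Blue Red Red Blue Blue Red Red Blue Red Blue Red Blue Blue:
step 1: add Blue to get B; options L={ 0 } R={ ∅ } -> 1
step 2: add Red to get BR; options L={ 0 } R={ 1 } -> 1/2
step 3: add Red to get BRR; options L={ 0 } R={ 1/2, 1 } -> 1/4
step 4: add Blue to get BRRB; options L={ 0, 1/4 } R={ 1/2, 1 } -> 3/8
step 5: add Blue to get BRRBB; options L={ 0, 1/4, 3/8 } R={ 1/2, 1 } -> 7/16
step 6: add Red to get BRRBBR; options L={ 0, 1/4, 3/8 } R={ 7/16, 1/2, 1 } -> 13/32
step 7: add Red to get BRRBBRR; options L={ 0, 1/4, 3/8 } R={ 13/32, 7/16, 1/2, 1 } -> 25/64
step 8: add Blue to get BRRBBRRB; options L={ 0, 1/4, 3/8, 25/64 } R={ 13/32, 7/16, 1/2, 1 } -> 51/128
step 9: add Red to get BRRBBRRBR; options L={ 0, 1/4, 3/8, 25/64 } R={ 51/128, 13/32, 7/16, 1/2, 1 } -> 101/256
step 10: add Blue to get BRRBBRRBRB; options L={ 0, 1/4, 3/8, 25/64, 101/256 } R={ 51/128, 13/32, 7/16, 1/2, 1 } -> 203/512
step 11: add Red to get BRRBBRRBRBR; options L={ 0, 1/4, 3/8, 25/64, 101/256 } R={ 203/512, 51/128, 13/32, 7/16, 1/2, 1 } -> 405/1024
step 12: add Blue to get BRRBBRRBRBRB; options L={ 0, 1/4, 3/8, 25/64, 101/256, 405/1024 } R={ 203/512, 51/128, 13/32, 7/16, 1/2, 1 } -> 811/2048
step 13: add Blue to get BRRBBRRBRBRBB; options L={ 0, 1/4, 3/8, 25/64, 101/256, 405/1024, 811/2048 } R={ 203/512, 51/128, 13/32, 7/16, 1/2, 1 } -> 1623/4096

1623/4096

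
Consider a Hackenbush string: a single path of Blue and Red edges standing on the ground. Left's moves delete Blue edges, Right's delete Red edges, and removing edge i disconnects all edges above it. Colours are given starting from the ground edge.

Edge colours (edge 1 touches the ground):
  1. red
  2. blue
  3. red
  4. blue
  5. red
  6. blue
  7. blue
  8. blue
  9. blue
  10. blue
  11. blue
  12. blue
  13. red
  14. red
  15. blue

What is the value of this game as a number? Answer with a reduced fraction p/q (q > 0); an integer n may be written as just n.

1 of 15 · r · max L −∞ · min R 0 — -1
2 of 15 · rb · max L -1 · min R 0 — -1/2
3 of 15 · rbr · max L -1 · min R -1/2 — -3/4
4 of 15 · rbrb · max L -3/4 · min R -1/2 — -5/8
5 of 15 · rbrbr · max L -3/4 · min R -5/8 — -11/16
6 of 15 · rbrbrb · max L -11/16 · min R -5/8 — -21/32
7 of 15 · rbrbrbb · max L -21/32 · min R -5/8 — -41/64
8 of 15 · rbrbrbbb · max L -41/64 · min R -5/8 — -81/128
9 of 15 · rbrbrbbbb · max L -81/128 · min R -5/8 — -161/256
10 of 15 · rbrbrbbbbb · max L -161/256 · min R -5/8 — -321/512
11 of 15 · rbrbrbbbbbb · max L -321/512 · min R -5/8 — -641/1024
12 of 15 · rbrbrbbbbbbb · max L -641/1024 · min R -5/8 — -1281/2048
13 of 15 · rbrbrbbbbbbbr · max L -641/1024 · min R -1281/2048 — -2563/4096
14 of 15 · rbrbrbbbbbbbrr · max L -641/1024 · min R -2563/4096 — -5127/8192
15 of 15 · rbrbrbbbbbbbrrb · max L -5127/8192 · min R -2563/4096 — -10253/16384

-10253/16384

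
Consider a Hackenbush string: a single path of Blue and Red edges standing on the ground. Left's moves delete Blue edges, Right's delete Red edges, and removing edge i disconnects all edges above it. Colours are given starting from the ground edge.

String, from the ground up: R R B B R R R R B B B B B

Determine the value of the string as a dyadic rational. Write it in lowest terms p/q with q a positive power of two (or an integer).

1 of 13 · R · max L −∞ · min R 0 ⇒ -1
2 of 13 · RR · max L −∞ · min R -1 ⇒ -2
3 of 13 · RRB · max L -2 · min R -1 ⇒ -3/2
4 of 13 · RRBB · max L -3/2 · min R -1 ⇒ -5/4
5 of 13 · RRBBR · max L -3/2 · min R -5/4 ⇒ -11/8
6 of 13 · RRBBRR · max L -3/2 · min R -11/8 ⇒ -23/16
7 of 13 · RRBBRRR · max L -3/2 · min R -23/16 ⇒ -47/32
8 of 13 · RRBBRRRR · max L -3/2 · min R -47/32 ⇒ -95/64
9 of 13 · RRBBRRRRB · max L -95/64 · min R -47/32 ⇒ -189/128
10 of 13 · RRBBRRRRBB · max L -189/128 · min R -47/32 ⇒ -377/256
11 of 13 · RRBBRRRRBBB · max L -377/256 · min R -47/32 ⇒ -753/512
12 of 13 · RRBBRRRRBBBB · max L -753/512 · min R -47/32 ⇒ -1505/1024
13 of 13 · RRBBRRRRBBBBB · max L -1505/1024 · min R -47/32 ⇒ -3009/2048

-3009/2048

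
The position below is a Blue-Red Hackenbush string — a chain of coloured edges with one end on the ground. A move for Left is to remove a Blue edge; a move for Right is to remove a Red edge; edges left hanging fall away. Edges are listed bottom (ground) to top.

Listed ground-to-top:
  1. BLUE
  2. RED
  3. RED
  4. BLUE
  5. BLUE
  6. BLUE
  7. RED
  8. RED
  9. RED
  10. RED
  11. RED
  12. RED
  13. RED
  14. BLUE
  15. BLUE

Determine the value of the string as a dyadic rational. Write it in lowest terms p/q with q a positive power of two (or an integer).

Build g(s[:k]) for k = 1..15, string s = BLUE RED RED BLUE BLUE BLUE RED RED RED RED RED RED RED BLUE BLUE.
B: Left { 0 }, Right { ∅ } -> simplest 1
BR: Left { 0 }, Right { 1 } -> simplest 1/2
BRR: Left { 0 }, Right { 1/2; 1 } -> simplest 1/4
BRRB: Left { 0; 1/4 }, Right { 1/2; 1 } -> simplest 3/8
BRRBB: Left { 0; 1/4; 3/8 }, Right { 1/2; 1 } -> simplest 7/16
BRRBBB: Left { 0; 1/4; 3/8; 7/16 }, Right { 1/2; 1 } -> simplest 15/32
BRRBBBR: Left { 0; 1/4; 3/8; 7/16 }, Right { 15/32; 1/2; 1 } -> simplest 29/64
BRRBBBRR: Left { 0; 1/4; 3/8; 7/16 }, Right { 29/64; 15/32; 1/2; 1 } -> simplest 57/128
BRRBBBRRR: Left { 0; 1/4; 3/8; 7/16 }, Right { 57/128; 29/64; 15/32; 1/2; 1 } -> simplest 113/256
BRRBBBRRRR: Left { 0; 1/4; 3/8; 7/16 }, Right { 113/256; 57/128; 29/64; 15/32; 1/2; 1 } -> simplest 225/512
BRRBBBRRRRR: Left { 0; 1/4; 3/8; 7/16 }, Right { 225/512; 113/256; 57/128; 29/64; 15/32; 1/2; 1 } -> simplest 449/1024
BRRBBBRRRRRR: Left { 0; 1/4; 3/8; 7/16 }, Right { 449/1024; 225/512; 113/256; 57/128; 29/64; 15/32; 1/2; 1 } -> simplest 897/2048
BRRBBBRRRRRRR: Left { 0; 1/4; 3/8; 7/16 }, Right { 897/2048; 449/1024; 225/512; 113/256; 57/128; 29/64; 15/32; 1/2; 1 } -> simplest 1793/4096
BRRBBBRRRRRRRB: Left { 0; 1/4; 3/8; 7/16; 1793/4096 }, Right { 897/2048; 449/1024; 225/512; 113/256; 57/128; 29/64; 15/32; 1/2; 1 } -> simplest 3587/8192
BRRBBBRRRRRRRBB: Left { 0; 1/4; 3/8; 7/16; 1793/4096; 3587/8192 }, Right { 897/2048; 449/1024; 225/512; 113/256; 57/128; 29/64; 15/32; 1/2; 1 } -> simplest 7175/16384

7175/16384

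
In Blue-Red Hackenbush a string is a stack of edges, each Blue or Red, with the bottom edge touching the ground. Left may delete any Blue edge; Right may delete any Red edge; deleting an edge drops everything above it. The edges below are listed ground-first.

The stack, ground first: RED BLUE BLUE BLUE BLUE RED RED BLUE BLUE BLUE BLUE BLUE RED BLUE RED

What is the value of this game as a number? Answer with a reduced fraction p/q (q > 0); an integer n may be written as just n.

edge 1 of 15 (RED): { none | 0 } → -1
edge 2 of 15 (BLUE): { -1 | 0 } → -1/2
edge 3 of 15 (BLUE): { -1,-1/2 | 0 } → -1/4
edge 4 of 15 (BLUE): { -1,-1/2,-1/4 | 0 } → -1/8
edge 5 of 15 (BLUE): { -1,-1/2,-1/4,-1/8 | 0 } → -1/16
edge 6 of 15 (RED): { -1,-1/2,-1/4,-1/8 | -1/16,0 } → -3/32
edge 7 of 15 (RED): { -1,-1/2,-1/4,-1/8 | -3/32,-1/16,0 } → -7/64
edge 8 of 15 (BLUE): { -1,-1/2,-1/4,-1/8,-7/64 | -3/32,-1/16,0 } → -13/128
edge 9 of 15 (BLUE): { -1,-1/2,-1/4,-1/8,-7/64,-13/128 | -3/32,-1/16,0 } → -25/256
edge 10 of 15 (BLUE): { -1,-1/2,-1/4,-1/8,-7/64,-13/128,-25/256 | -3/32,-1/16,0 } → -49/512
edge 11 of 15 (BLUE): { -1,-1/2,-1/4,-1/8,-7/64,-13/128,-25/256,-49/512 | -3/32,-1/16,0 } → -97/1024
edge 12 of 15 (BLUE): { -1,-1/2,-1/4,-1/8,-7/64,-13/128,-25/256,-49/512,-97/1024 | -3/32,-1/16,0 } → -193/2048
edge 13 of 15 (RED): { -1,-1/2,-1/4,-1/8,-7/64,-13/128,-25/256,-49/512,-97/1024 | -193/2048,-3/32,-1/16,0 } → -387/4096
edge 14 of 15 (BLUE): { -1,-1/2,-1/4,-1/8,-7/64,-13/128,-25/256,-49/512,-97/1024,-387/4096 | -193/2048,-3/32,-1/16,0 } → -773/8192
edge 15 of 15 (RED): { -1,-1/2,-1/4,-1/8,-7/64,-13/128,-25/256,-49/512,-97/1024,-387/4096 | -773/8192,-193/2048,-3/32,-1/16,0 } → -1547/16384

-1547/16384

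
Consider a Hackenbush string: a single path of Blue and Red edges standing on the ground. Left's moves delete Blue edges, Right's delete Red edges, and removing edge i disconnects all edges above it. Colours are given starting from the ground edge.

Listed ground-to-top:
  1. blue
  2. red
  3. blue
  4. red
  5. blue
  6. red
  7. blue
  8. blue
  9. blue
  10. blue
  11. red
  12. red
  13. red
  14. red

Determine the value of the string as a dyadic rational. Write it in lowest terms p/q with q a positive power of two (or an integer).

step 1: add blue to get b; options L={ 0 } R={ — } — 1
step 2: add red to get br; options L={ 0 } R={ 1 } — 1/2
step 3: add blue to get brb; options L={ 0 1/2 } R={ 1 } — 3/4
step 4: add red to get brbr; options L={ 0 1/2 } R={ 3/4 1 } — 5/8
step 5: add blue to get brbrb; options L={ 0 1/2 5/8 } R={ 3/4 1 } — 11/16
step 6: add red to get brbrbr; options L={ 0 1/2 5/8 } R={ 11/16 3/4 1 } — 21/32
step 7: add blue to get brbrbrb; options L={ 0 1/2 5/8 21/32 } R={ 11/16 3/4 1 } — 43/64
step 8: add blue to get brbrbrbb; options L={ 0 1/2 5/8 21/32 43/64 } R={ 11/16 3/4 1 } — 87/128
step 9: add blue to get brbrbrbbb; options L={ 0 1/2 5/8 21/32 43/64 87/128 } R={ 11/16 3/4 1 } — 175/256
step 10: add blue to get brbrbrbbbb; options L={ 0 1/2 5/8 21/32 43/64 87/128 175/256 } R={ 11/16 3/4 1 } — 351/512
step 11: add red to get brbrbrbbbbr; options L={ 0 1/2 5/8 21/32 43/64 87/128 175/256 } R={ 351/512 11/16 3/4 1 } — 701/1024
step 12: add red to get brbrbrbbbbrr; options L={ 0 1/2 5/8 21/32 43/64 87/128 175/256 } R={ 701/1024 351/512 11/16 3/4 1 } — 1401/2048
step 13: add red to get brbrbrbbbbrrr; options L={ 0 1/2 5/8 21/32 43/64 87/128 175/256 } R={ 1401/2048 701/1024 351/512 11/16 3/4 1 } — 2801/4096
step 14: add red to get brbrbrbbbbrrrr; options L={ 0 1/2 5/8 21/32 43/64 87/128 175/256 } R={ 2801/4096 1401/2048 701/1024 351/512 11/16 3/4 1 } — 5601/8192

5601/8192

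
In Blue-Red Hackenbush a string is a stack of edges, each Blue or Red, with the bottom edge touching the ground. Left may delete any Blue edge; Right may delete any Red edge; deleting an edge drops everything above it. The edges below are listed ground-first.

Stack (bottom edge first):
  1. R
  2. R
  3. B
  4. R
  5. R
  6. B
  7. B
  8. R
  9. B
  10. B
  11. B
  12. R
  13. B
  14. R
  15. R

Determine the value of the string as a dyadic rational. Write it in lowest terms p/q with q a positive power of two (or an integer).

G(R) = { (no moves) | 0 } -> -1
G(RR) = { (no moves) | -1,0 } -> -2
G(RRB) = { -2 | -1,0 } -> -3/2
G(RRBR) = { -2 | -3/2,-1,0 } -> -7/4
G(RRBRR) = { -2 | -7/4,-3/2,-1,0 } -> -15/8
G(RRBRRB) = { -2,-15/8 | -7/4,-3/2,-1,0 } -> -29/16
G(RRBRRBB) = { -2,-15/8,-29/16 | -7/4,-3/2,-1,0 } -> -57/32
G(RRBRRBBR) = { -2,-15/8,-29/16 | -57/32,-7/4,-3/2,-1,0 } -> -115/64
G(RRBRRBBRB) = { -2,-15/8,-29/16,-115/64 | -57/32,-7/4,-3/2,-1,0 } -> -229/128
G(RRBRRBBRBB) = { -2,-15/8,-29/16,-115/64,-229/128 | -57/32,-7/4,-3/2,-1,0 } -> -457/256
G(RRBRRBBRBBB) = { -2,-15/8,-29/16,-115/64,-229/128,-457/256 | -57/32,-7/4,-3/2,-1,0 } -> -913/512
G(RRBRRBBRBBBR) = { -2,-15/8,-29/16,-115/64,-229/128,-457/256 | -913/512,-57/32,-7/4,-3/2,-1,0 } -> -1827/1024
G(RRBRRBBRBBBRB) = { -2,-15/8,-29/16,-115/64,-229/128,-457/256,-1827/1024 | -913/512,-57/32,-7/4,-3/2,-1,0 } -> -3653/2048
G(RRBRRBBRBBBRBR) = { -2,-15/8,-29/16,-115/64,-229/128,-457/256,-1827/1024 | -3653/2048,-913/512,-57/32,-7/4,-3/2,-1,0 } -> -7307/4096
G(RRBRRBBRBBBRBRR) = { -2,-15/8,-29/16,-115/64,-229/128,-457/256,-1827/1024 | -7307/4096,-3653/2048,-913/512,-57/32,-7/4,-3/2,-1,0 } -> -14615/8192

-14615/8192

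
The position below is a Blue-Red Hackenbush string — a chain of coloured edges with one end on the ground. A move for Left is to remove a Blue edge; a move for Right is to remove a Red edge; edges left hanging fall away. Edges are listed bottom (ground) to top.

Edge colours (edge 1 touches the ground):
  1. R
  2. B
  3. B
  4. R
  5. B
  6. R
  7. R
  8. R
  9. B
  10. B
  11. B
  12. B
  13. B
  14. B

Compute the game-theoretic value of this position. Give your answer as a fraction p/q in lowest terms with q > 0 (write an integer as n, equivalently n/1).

-2945/8192

R: Left { — }, Right { 0 } so simplest -1
RB: Left { -1 }, Right { 0 } so simplest -1/2
RBB: Left { -1; -1/2 }, Right { 0 } so simplest -1/4
RBBR: Left { -1; -1/2 }, Right { -1/4; 0 } so simplest -3/8
RBBRB: Left { -1; -1/2; -3/8 }, Right { -1/4; 0 } so simplest -5/16
RBBRBR: Left { -1; -1/2; -3/8 }, Right { -5/16; -1/4; 0 } so simplest -11/32
RBBRBRR: Left { -1; -1/2; -3/8 }, Right { -11/32; -5/16; -1/4; 0 } so simplest -23/64
RBBRBRRR: Left { -1; -1/2; -3/8 }, Right { -23/64; -11/32; -5/16; -1/4; 0 } so simplest -47/128
RBBRBRRRB: Left { -1; -1/2; -3/8; -47/128 }, Right { -23/64; -11/32; -5/16; -1/4; 0 } so simplest -93/256
RBBRBRRRBB: Left { -1; -1/2; -3/8; -47/128; -93/256 }, Right { -23/64; -11/32; -5/16; -1/4; 0 } so simplest -185/512
RBBRBRRRBBB: Left { -1; -1/2; -3/8; -47/128; -93/256; -185/512 }, Right { -23/64; -11/32; -5/16; -1/4; 0 } so simplest -369/1024
RBBRBRRRBBBB: Left { -1; -1/2; -3/8; -47/128; -93/256; -185/512; -369/1024 }, Right { -23/64; -11/32; -5/16; -1/4; 0 } so simplest -737/2048
RBBRBRRRBBBBB: Left { -1; -1/2; -3/8; -47/128; -93/256; -185/512; -369/1024; -737/2048 }, Right { -23/64; -11/32; -5/16; -1/4; 0 } so simplest -1473/4096
RBBRBRRRBBBBBB: Left { -1; -1/2; -3/8; -47/128; -93/256; -185/512; -369/1024; -737/2048; -1473/4096 }, Right { -23/64; -11/32; -5/16; -1/4; 0 } so simplest -2945/8192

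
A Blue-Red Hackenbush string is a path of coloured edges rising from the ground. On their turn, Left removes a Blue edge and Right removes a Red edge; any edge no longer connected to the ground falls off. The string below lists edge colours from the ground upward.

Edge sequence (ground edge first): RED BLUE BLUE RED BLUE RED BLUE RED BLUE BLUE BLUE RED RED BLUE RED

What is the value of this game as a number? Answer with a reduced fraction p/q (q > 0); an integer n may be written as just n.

Prefix values for RED BLUE BLUE RED BLUE RED BLUE RED BLUE BLUE BLUE RED RED BLUE RED via {L|R} + simplicity:
1 of 15 · R · max L −∞ · min R 0 = -1
2 of 15 · RB · max L -1 · min R 0 = -1/2
3 of 15 · RBB · max L -1/2 · min R 0 = -1/4
4 of 15 · RBBR · max L -1/2 · min R -1/4 = -3/8
5 of 15 · RBBRB · max L -3/8 · min R -1/4 = -5/16
6 of 15 · RBBRBR · max L -3/8 · min R -5/16 = -11/32
7 of 15 · RBBRBRB · max L -11/32 · min R -5/16 = -21/64
8 of 15 · RBBRBRBR · max L -11/32 · min R -21/64 = -43/128
9 of 15 · RBBRBRBRB · max L -43/128 · min R -21/64 = -85/256
10 of 15 · RBBRBRBRBB · max L -85/256 · min R -21/64 = -169/512
11 of 15 · RBBRBRBRBBB · max L -169/512 · min R -21/64 = -337/1024
12 of 15 · RBBRBRBRBBBR · max L -169/512 · min R -337/1024 = -675/2048
13 of 15 · RBBRBRBRBBBRR · max L -169/512 · min R -675/2048 = -1351/4096
14 of 15 · RBBRBRBRBBBRRB · max L -1351/4096 · min R -675/2048 = -2701/8192
15 of 15 · RBBRBRBRBBBRRBR · max L -1351/4096 · min R -2701/8192 = -5403/16384

-5403/16384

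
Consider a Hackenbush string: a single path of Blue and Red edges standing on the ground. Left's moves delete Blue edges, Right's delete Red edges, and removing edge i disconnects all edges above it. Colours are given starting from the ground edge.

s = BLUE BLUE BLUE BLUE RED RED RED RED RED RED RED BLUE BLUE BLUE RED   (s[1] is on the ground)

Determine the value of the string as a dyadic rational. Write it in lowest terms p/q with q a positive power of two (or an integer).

Build G(s[:k]) for k = 1..15, string s = BLUE BLUE BLUE BLUE RED RED RED RED RED RED RED BLUE BLUE BLUE RED.
B: Left { 0 }, Right { (no moves) } so simplest 1
BB: Left { 0 1 }, Right { (no moves) } so simplest 2
BBB: Left { 0 1 2 }, Right { (no moves) } so simplest 3
BBBB: Left { 0 1 2 3 }, Right { (no moves) } so simplest 4
BBBBR: Left { 0 1 2 3 }, Right { 4 } so simplest 7/2
BBBBRR: Left { 0 1 2 3 }, Right { 7/2 4 } so simplest 13/4
BBBBRRR: Left { 0 1 2 3 }, Right { 13/4 7/2 4 } so simplest 25/8
BBBBRRRR: Left { 0 1 2 3 }, Right { 25/8 13/4 7/2 4 } so simplest 49/16
BBBBRRRRR: Left { 0 1 2 3 }, Right { 49/16 25/8 13/4 7/2 4 } so simplest 97/32
BBBBRRRRRR: Left { 0 1 2 3 }, Right { 97/32 49/16 25/8 13/4 7/2 4 } so simplest 193/64
BBBBRRRRRRR: Left { 0 1 2 3 }, Right { 193/64 97/32 49/16 25/8 13/4 7/2 4 } so simplest 385/128
BBBBRRRRRRRB: Left { 0 1 2 3 385/128 }, Right { 193/64 97/32 49/16 25/8 13/4 7/2 4 } so simplest 771/256
BBBBRRRRRRRBB: Left { 0 1 2 3 385/128 771/256 }, Right { 193/64 97/32 49/16 25/8 13/4 7/2 4 } so simplest 1543/512
BBBBRRRRRRRBBB: Left { 0 1 2 3 385/128 771/256 1543/512 }, Right { 193/64 97/32 49/16 25/8 13/4 7/2 4 } so simplest 3087/1024
BBBBRRRRRRRBBBR: Left { 0 1 2 3 385/128 771/256 1543/512 }, Right { 3087/1024 193/64 97/32 49/16 25/8 13/4 7/2 4 } so simplest 6173/2048

6173/2048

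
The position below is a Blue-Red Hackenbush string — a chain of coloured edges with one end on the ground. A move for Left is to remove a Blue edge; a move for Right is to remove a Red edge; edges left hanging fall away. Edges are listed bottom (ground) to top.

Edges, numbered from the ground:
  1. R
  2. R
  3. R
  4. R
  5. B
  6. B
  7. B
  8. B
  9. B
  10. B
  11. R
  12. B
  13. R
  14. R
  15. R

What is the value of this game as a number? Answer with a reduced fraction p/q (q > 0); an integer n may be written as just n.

-6191/2048

Build value(s[:k]) for k = 1..15, string s = R R R R B B B B B B R B R R R.
value(R) = { ∅ | 0 } -> -1
value(RR) = { ∅ | -1, 0 } -> -2
value(RRR) = { ∅ | -2, -1, 0 } -> -3
value(RRRR) = { ∅ | -3, -2, -1, 0 } -> -4
value(RRRRB) = { -4 | -3, -2, -1, 0 } -> -7/2
value(RRRRBB) = { -4, -7/2 | -3, -2, -1, 0 } -> -13/4
value(RRRRBBB) = { -4, -7/2, -13/4 | -3, -2, -1, 0 } -> -25/8
value(RRRRBBBB) = { -4, -7/2, -13/4, -25/8 | -3, -2, -1, 0 } -> -49/16
value(RRRRBBBBB) = { -4, -7/2, -13/4, -25/8, -49/16 | -3, -2, -1, 0 } -> -97/32
value(RRRRBBBBBB) = { -4, -7/2, -13/4, -25/8, -49/16, -97/32 | -3, -2, -1, 0 } -> -193/64
value(RRRRBBBBBBR) = { -4, -7/2, -13/4, -25/8, -49/16, -97/32 | -193/64, -3, -2, -1, 0 } -> -387/128
value(RRRRBBBBBBRB) = { -4, -7/2, -13/4, -25/8, -49/16, -97/32, -387/128 | -193/64, -3, -2, -1, 0 } -> -773/256
value(RRRRBBBBBBRBR) = { -4, -7/2, -13/4, -25/8, -49/16, -97/32, -387/128 | -773/256, -193/64, -3, -2, -1, 0 } -> -1547/512
value(RRRRBBBBBBRBRR) = { -4, -7/2, -13/4, -25/8, -49/16, -97/32, -387/128 | -1547/512, -773/256, -193/64, -3, -2, -1, 0 } -> -3095/1024
value(RRRRBBBBBBRBRRR) = { -4, -7/2, -13/4, -25/8, -49/16, -97/32, -387/128 | -3095/1024, -1547/512, -773/256, -193/64, -3, -2, -1, 0 } -> -6191/2048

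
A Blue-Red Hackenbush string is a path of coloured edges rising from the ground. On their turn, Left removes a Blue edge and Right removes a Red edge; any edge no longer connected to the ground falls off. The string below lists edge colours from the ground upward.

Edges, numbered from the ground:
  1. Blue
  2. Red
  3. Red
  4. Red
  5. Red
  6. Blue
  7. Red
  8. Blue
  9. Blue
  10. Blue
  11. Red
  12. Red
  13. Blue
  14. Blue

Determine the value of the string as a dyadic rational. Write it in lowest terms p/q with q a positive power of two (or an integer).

743/8192

Build g(s[:k]) for k = 1..14, string s = Blue Red Red Red Red Blue Red Blue Blue Blue Red Red Blue Blue.
B: Left { 0 }, Right {  } → simplest 1
BR: Left { 0 }, Right { 1 } → simplest 1/2
BRR: Left { 0 }, Right { 1/2 1 } → simplest 1/4
BRRR: Left { 0 }, Right { 1/4 1/2 1 } → simplest 1/8
BRRRR: Left { 0 }, Right { 1/8 1/4 1/2 1 } → simplest 1/16
BRRRRB: Left { 0 1/16 }, Right { 1/8 1/4 1/2 1 } → simplest 3/32
BRRRRBR: Left { 0 1/16 }, Right { 3/32 1/8 1/4 1/2 1 } → simplest 5/64
BRRRRBRB: Left { 0 1/16 5/64 }, Right { 3/32 1/8 1/4 1/2 1 } → simplest 11/128
BRRRRBRBB: Left { 0 1/16 5/64 11/128 }, Right { 3/32 1/8 1/4 1/2 1 } → simplest 23/256
BRRRRBRBBB: Left { 0 1/16 5/64 11/128 23/256 }, Right { 3/32 1/8 1/4 1/2 1 } → simplest 47/512
BRRRRBRBBBR: Left { 0 1/16 5/64 11/128 23/256 }, Right { 47/512 3/32 1/8 1/4 1/2 1 } → simplest 93/1024
BRRRRBRBBBRR: Left { 0 1/16 5/64 11/128 23/256 }, Right { 93/1024 47/512 3/32 1/8 1/4 1/2 1 } → simplest 185/2048
BRRRRBRBBBRRB: Left { 0 1/16 5/64 11/128 23/256 185/2048 }, Right { 93/1024 47/512 3/32 1/8 1/4 1/2 1 } → simplest 371/4096
BRRRRBRBBBRRBB: Left { 0 1/16 5/64 11/128 23/256 185/2048 371/4096 }, Right { 93/1024 47/512 3/32 1/8 1/4 1/2 1 } → simplest 743/8192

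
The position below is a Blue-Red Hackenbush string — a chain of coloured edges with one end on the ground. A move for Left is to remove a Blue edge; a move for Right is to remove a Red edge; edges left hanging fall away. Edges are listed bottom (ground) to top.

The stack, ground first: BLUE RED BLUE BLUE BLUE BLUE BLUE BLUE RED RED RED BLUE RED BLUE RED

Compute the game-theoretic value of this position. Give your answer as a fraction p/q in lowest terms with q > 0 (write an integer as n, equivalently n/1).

16149/16384

1 of 15 · B · max L 0 · min R +∞ -> 1
2 of 15 · BR · max L 0 · min R 1 -> 1/2
3 of 15 · BRB · max L 1/2 · min R 1 -> 3/4
4 of 15 · BRBB · max L 3/4 · min R 1 -> 7/8
5 of 15 · BRBBB · max L 7/8 · min R 1 -> 15/16
6 of 15 · BRBBBB · max L 15/16 · min R 1 -> 31/32
7 of 15 · BRBBBBB · max L 31/32 · min R 1 -> 63/64
8 of 15 · BRBBBBBB · max L 63/64 · min R 1 -> 127/128
9 of 15 · BRBBBBBBR · max L 63/64 · min R 127/128 -> 253/256
10 of 15 · BRBBBBBBRR · max L 63/64 · min R 253/256 -> 505/512
11 of 15 · BRBBBBBBRRR · max L 63/64 · min R 505/512 -> 1009/1024
12 of 15 · BRBBBBBBRRRB · max L 1009/1024 · min R 505/512 -> 2019/2048
13 of 15 · BRBBBBBBRRRBR · max L 1009/1024 · min R 2019/2048 -> 4037/4096
14 of 15 · BRBBBBBBRRRBRB · max L 4037/4096 · min R 2019/2048 -> 8075/8192
15 of 15 · BRBBBBBBRRRBRBR · max L 4037/4096 · min R 8075/8192 -> 16149/16384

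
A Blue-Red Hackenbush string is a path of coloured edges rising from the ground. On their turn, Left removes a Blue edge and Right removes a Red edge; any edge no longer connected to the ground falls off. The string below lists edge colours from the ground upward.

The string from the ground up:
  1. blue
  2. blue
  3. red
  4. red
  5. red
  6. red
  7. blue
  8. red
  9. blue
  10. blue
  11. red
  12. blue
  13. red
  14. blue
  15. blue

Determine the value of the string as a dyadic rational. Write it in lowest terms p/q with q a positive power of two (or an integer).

Build g(s[:k]) for k = 1..15, string s = blue blue red red red red blue red blue blue red blue red blue blue.
step 1: add blue to get b; options L={ 0 } R={ · } gives 1
step 2: add blue to get bb; options L={ 0; 1 } R={ · } gives 2
step 3: add red to get bbr; options L={ 0; 1 } R={ 2 } gives 3/2
step 4: add red to get bbrr; options L={ 0; 1 } R={ 3/2; 2 } gives 5/4
step 5: add red to get bbrrr; options L={ 0; 1 } R={ 5/4; 3/2; 2 } gives 9/8
step 6: add red to get bbrrrr; options L={ 0; 1 } R={ 9/8; 5/4; 3/2; 2 } gives 17/16
step 7: add blue to get bbrrrrb; options L={ 0; 1; 17/16 } R={ 9/8; 5/4; 3/2; 2 } gives 35/32
step 8: add red to get bbrrrrbr; options L={ 0; 1; 17/16 } R={ 35/32; 9/8; 5/4; 3/2; 2 } gives 69/64
step 9: add blue to get bbrrrrbrb; options L={ 0; 1; 17/16; 69/64 } R={ 35/32; 9/8; 5/4; 3/2; 2 } gives 139/128
step 10: add blue to get bbrrrrbrbb; options L={ 0; 1; 17/16; 69/64; 139/128 } R={ 35/32; 9/8; 5/4; 3/2; 2 } gives 279/256
step 11: add red to get bbrrrrbrbbr; options L={ 0; 1; 17/16; 69/64; 139/128 } R={ 279/256; 35/32; 9/8; 5/4; 3/2; 2 } gives 557/512
step 12: add blue to get bbrrrrbrbbrb; options L={ 0; 1; 17/16; 69/64; 139/128; 557/512 } R={ 279/256; 35/32; 9/8; 5/4; 3/2; 2 } gives 1115/1024
step 13: add red to get bbrrrrbrbbrbr; options L={ 0; 1; 17/16; 69/64; 139/128; 557/512 } R={ 1115/1024; 279/256; 35/32; 9/8; 5/4; 3/2; 2 } gives 2229/2048
step 14: add blue to get bbrrrrbrbbrbrb; options L={ 0; 1; 17/16; 69/64; 139/128; 557/512; 2229/2048 } R={ 1115/1024; 279/256; 35/32; 9/8; 5/4; 3/2; 2 } gives 4459/4096
step 15: add blue to get bbrrrrbrbbrbrbb; options L={ 0; 1; 17/16; 69/64; 139/128; 557/512; 2229/2048; 4459/4096 } R={ 1115/1024; 279/256; 35/32; 9/8; 5/4; 3/2; 2 } gives 8919/8192

8919/8192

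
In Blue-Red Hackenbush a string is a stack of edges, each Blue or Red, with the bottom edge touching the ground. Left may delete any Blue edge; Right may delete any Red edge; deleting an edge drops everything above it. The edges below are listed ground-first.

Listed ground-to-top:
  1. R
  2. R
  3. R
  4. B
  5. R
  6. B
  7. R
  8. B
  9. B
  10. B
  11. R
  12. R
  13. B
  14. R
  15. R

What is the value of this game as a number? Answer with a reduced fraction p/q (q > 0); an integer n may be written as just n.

-10807/4096

Recurse on prefixes of the 15-edge string R R R B R B R B B B R R B R R:
1 of 15 · R · max L −∞ · min R 0 -> -1
2 of 15 · RR · max L −∞ · min R -1 -> -2
3 of 15 · RRR · max L −∞ · min R -2 -> -3
4 of 15 · RRRB · max L -3 · min R -2 -> -5/2
5 of 15 · RRRBR · max L -3 · min R -5/2 -> -11/4
6 of 15 · RRRBRB · max L -11/4 · min R -5/2 -> -21/8
7 of 15 · RRRBRBR · max L -11/4 · min R -21/8 -> -43/16
8 of 15 · RRRBRBRB · max L -43/16 · min R -21/8 -> -85/32
9 of 15 · RRRBRBRBB · max L -85/32 · min R -21/8 -> -169/64
10 of 15 · RRRBRBRBBB · max L -169/64 · min R -21/8 -> -337/128
11 of 15 · RRRBRBRBBBR · max L -169/64 · min R -337/128 -> -675/256
12 of 15 · RRRBRBRBBBRR · max L -169/64 · min R -675/256 -> -1351/512
13 of 15 · RRRBRBRBBBRRB · max L -1351/512 · min R -675/256 -> -2701/1024
14 of 15 · RRRBRBRBBBRRBR · max L -1351/512 · min R -2701/1024 -> -5403/2048
15 of 15 · RRRBRBRBBBRRBRR · max L -1351/512 · min R -5403/2048 -> -10807/4096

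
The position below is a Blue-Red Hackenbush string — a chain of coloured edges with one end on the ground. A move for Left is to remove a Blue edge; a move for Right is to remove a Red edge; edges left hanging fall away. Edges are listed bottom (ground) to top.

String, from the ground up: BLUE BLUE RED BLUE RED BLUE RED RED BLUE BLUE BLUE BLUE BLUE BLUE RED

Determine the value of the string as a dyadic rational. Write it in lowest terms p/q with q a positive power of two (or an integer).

Recurse on prefixes of the 15-edge string BLUE BLUE RED BLUE RED BLUE RED RED BLUE BLUE BLUE BLUE BLUE BLUE RED:
1 of 15 · B · max L 0 · min R +∞ — 1
2 of 15 · BB · max L 1 · min R +∞ — 2
3 of 15 · BBR · max L 1 · min R 2 — 3/2
4 of 15 · BBRB · max L 3/2 · min R 2 — 7/4
5 of 15 · BBRBR · max L 3/2 · min R 7/4 — 13/8
6 of 15 · BBRBRB · max L 13/8 · min R 7/4 — 27/16
7 of 15 · BBRBRBR · max L 13/8 · min R 27/16 — 53/32
8 of 15 · BBRBRBRR · max L 13/8 · min R 53/32 — 105/64
9 of 15 · BBRBRBRRB · max L 105/64 · min R 53/32 — 211/128
10 of 15 · BBRBRBRRBB · max L 211/128 · min R 53/32 — 423/256
11 of 15 · BBRBRBRRBBB · max L 423/256 · min R 53/32 — 847/512
12 of 15 · BBRBRBRRBBBB · max L 847/512 · min R 53/32 — 1695/1024
13 of 15 · BBRBRBRRBBBBB · max L 1695/1024 · min R 53/32 — 3391/2048
14 of 15 · BBRBRBRRBBBBBB · max L 3391/2048 · min R 53/32 — 6783/4096
15 of 15 · BBRBRBRRBBBBBBR · max L 3391/2048 · min R 6783/4096 — 13565/8192

13565/8192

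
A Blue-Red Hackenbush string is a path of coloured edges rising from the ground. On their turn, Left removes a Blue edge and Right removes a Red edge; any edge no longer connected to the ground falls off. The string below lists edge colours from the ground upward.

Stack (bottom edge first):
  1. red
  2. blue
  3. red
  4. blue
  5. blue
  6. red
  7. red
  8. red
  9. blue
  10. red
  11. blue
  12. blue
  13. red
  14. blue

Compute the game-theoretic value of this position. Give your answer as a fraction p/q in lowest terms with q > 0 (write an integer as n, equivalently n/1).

Recurse on prefixes of the 14-edge string red blue red blue blue red red red blue red blue blue red blue:
r: Left { · }, Right { 0 } — simplest -1
rb: Left { -1 }, Right { 0 } — simplest -1/2
rbr: Left { -1 }, Right { -1/2, 0 } — simplest -3/4
rbrb: Left { -1, -3/4 }, Right { -1/2, 0 } — simplest -5/8
rbrbb: Left { -1, -3/4, -5/8 }, Right { -1/2, 0 } — simplest -9/16
rbrbbr: Left { -1, -3/4, -5/8 }, Right { -9/16, -1/2, 0 } — simplest -19/32
rbrbbrr: Left { -1, -3/4, -5/8 }, Right { -19/32, -9/16, -1/2, 0 } — simplest -39/64
rbrbbrrr: Left { -1, -3/4, -5/8 }, Right { -39/64, -19/32, -9/16, -1/2, 0 } — simplest -79/128
rbrbbrrrb: Left { -1, -3/4, -5/8, -79/128 }, Right { -39/64, -19/32, -9/16, -1/2, 0 } — simplest -157/256
rbrbbrrrbr: Left { -1, -3/4, -5/8, -79/128 }, Right { -157/256, -39/64, -19/32, -9/16, -1/2, 0 } — simplest -315/512
rbrbbrrrbrb: Left { -1, -3/4, -5/8, -79/128, -315/512 }, Right { -157/256, -39/64, -19/32, -9/16, -1/2, 0 } — simplest -629/1024
rbrbbrrrbrbb: Left { -1, -3/4, -5/8, -79/128, -315/512, -629/1024 }, Right { -157/256, -39/64, -19/32, -9/16, -1/2, 0 } — simplest -1257/2048
rbrbbrrrbrbbr: Left { -1, -3/4, -5/8, -79/128, -315/512, -629/1024 }, Right { -1257/2048, -157/256, -39/64, -19/32, -9/16, -1/2, 0 } — simplest -2515/4096
rbrbbrrrbrbbrb: Left { -1, -3/4, -5/8, -79/128, -315/512, -629/1024, -2515/4096 }, Right { -1257/2048, -157/256, -39/64, -19/32, -9/16, -1/2, 0 } — simplest -5029/8192

-5029/8192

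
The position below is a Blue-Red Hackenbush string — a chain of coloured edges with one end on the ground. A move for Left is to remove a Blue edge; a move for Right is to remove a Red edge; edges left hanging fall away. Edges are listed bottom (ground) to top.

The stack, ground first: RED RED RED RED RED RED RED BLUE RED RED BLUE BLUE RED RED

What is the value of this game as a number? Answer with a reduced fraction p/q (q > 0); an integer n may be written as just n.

-871/128

Prefix values for RED RED RED RED RED RED RED BLUE RED RED BLUE BLUE RED RED via {L|R} + simplicity:
R: Left { (no moves) }, Right { 0 } ⇒ simplest -1
RR: Left { (no moves) }, Right { -1; 0 } ⇒ simplest -2
RRR: Left { (no moves) }, Right { -2; -1; 0 } ⇒ simplest -3
RRRR: Left { (no moves) }, Right { -3; -2; -1; 0 } ⇒ simplest -4
RRRRR: Left { (no moves) }, Right { -4; -3; -2; -1; 0 } ⇒ simplest -5
RRRRRR: Left { (no moves) }, Right { -5; -4; -3; -2; -1; 0 } ⇒ simplest -6
RRRRRRR: Left { (no moves) }, Right { -6; -5; -4; -3; -2; -1; 0 } ⇒ simplest -7
RRRRRRRB: Left { -7 }, Right { -6; -5; -4; -3; -2; -1; 0 } ⇒ simplest -13/2
RRRRRRRBR: Left { -7 }, Right { -13/2; -6; -5; -4; -3; -2; -1; 0 } ⇒ simplest -27/4
RRRRRRRBRR: Left { -7 }, Right { -27/4; -13/2; -6; -5; -4; -3; -2; -1; 0 } ⇒ simplest -55/8
RRRRRRRBRRB: Left { -7; -55/8 }, Right { -27/4; -13/2; -6; -5; -4; -3; -2; -1; 0 } ⇒ simplest -109/16
RRRRRRRBRRBB: Left { -7; -55/8; -109/16 }, Right { -27/4; -13/2; -6; -5; -4; -3; -2; -1; 0 } ⇒ simplest -217/32
RRRRRRRBRRBBR: Left { -7; -55/8; -109/16 }, Right { -217/32; -27/4; -13/2; -6; -5; -4; -3; -2; -1; 0 } ⇒ simplest -435/64
RRRRRRRBRRBBRR: Left { -7; -55/8; -109/16 }, Right { -435/64; -217/32; -27/4; -13/2; -6; -5; -4; -3; -2; -1; 0 } ⇒ simplest -871/128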